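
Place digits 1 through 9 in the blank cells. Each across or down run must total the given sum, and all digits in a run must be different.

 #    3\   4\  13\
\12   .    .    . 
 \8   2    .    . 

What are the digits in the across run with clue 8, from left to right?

2 1 5

3 in 2 cells must be {1,2}; 4 in 2 cells must be {1,3}.
R1C1 = 3 − 2 = 1 completes the 3 down.
R1C2 = 3: the only remaining digit allowed by both the 12 across and the 4 down.
R1C3 = 12 − 4 = 8 completes the 12 across.
R2C2 = 4 − 3 = 1 completes the 4 down.
R2C3 = 8 − 3 = 5 completes the 8 across.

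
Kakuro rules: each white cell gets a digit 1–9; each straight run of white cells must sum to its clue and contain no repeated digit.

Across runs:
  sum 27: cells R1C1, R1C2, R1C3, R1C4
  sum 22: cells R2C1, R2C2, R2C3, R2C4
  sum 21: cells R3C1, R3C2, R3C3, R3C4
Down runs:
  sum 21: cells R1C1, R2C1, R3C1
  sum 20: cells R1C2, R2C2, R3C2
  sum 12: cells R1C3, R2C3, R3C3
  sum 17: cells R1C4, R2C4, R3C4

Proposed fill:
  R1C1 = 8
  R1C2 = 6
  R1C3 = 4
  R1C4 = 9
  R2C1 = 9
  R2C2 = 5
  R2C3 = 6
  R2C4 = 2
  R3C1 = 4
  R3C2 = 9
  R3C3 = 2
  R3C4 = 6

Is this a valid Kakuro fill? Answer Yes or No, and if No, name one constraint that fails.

Across: 8+6+4+9=27; 9+5+6+2=22; 4+9+2+6=21. Down: 8+9+4=21; 6+5+9=20; 4+6+2=12; 9+2+6=17. No digit repeats within any run.

Yes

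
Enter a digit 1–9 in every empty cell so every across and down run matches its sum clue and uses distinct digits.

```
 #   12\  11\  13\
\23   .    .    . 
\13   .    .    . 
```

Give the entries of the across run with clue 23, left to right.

8 9 6

23 in 3 cells must be {6,8,9}.
Nothing is forced directly, so branch on R1C2, whose candidates are 6 or 8 or 9. If R1C2 = 6: that forces R2C2 = 5, R2C1 = 7, after which R2C3 would have to be in {1} for the 13 across but in {4,5,6,7,8,9} for the 13 down — contradiction. If R1C2 = 8: that forces R1C1 = 9, R1C3 = 6, R2C1 = 3, after which R2C2 would have to be in {1,2,4,6,8,9} for the 13 across but in {3} for the 11 down — contradiction. So R1C2 = 9.
Given what's placed, R1C1 must be 8 to fit the 23 across and 12 down.
R1C3 = 23 − 17 = 6 completes the 23 across.
R2C1 = 12 − 8 = 4 completes the 12 down.
R2C2 = 11 − 9 = 2 completes the 11 down.
R2C3 = 13 − 6 = 7 completes the 13 across.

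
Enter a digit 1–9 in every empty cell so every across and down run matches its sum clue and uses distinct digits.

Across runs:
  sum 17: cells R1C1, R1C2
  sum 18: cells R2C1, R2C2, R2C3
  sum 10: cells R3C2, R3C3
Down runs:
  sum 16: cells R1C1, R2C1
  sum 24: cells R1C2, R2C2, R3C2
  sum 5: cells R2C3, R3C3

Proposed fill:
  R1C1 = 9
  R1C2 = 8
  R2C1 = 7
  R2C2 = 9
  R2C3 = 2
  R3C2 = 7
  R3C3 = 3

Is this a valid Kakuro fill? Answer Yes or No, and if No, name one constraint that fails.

Across: 9+8=17; 7+9+2=18; 7+3=10. Down: 9+7=16; 8+9+7=24; 2+3=5. No digit repeats within any run.

Yes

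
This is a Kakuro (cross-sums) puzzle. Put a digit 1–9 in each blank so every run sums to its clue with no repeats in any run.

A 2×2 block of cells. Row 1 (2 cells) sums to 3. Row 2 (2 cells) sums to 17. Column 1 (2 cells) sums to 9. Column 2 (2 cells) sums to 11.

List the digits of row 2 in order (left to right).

8 9

3 in 2 cells must be {1,2}; 17 in 2 cells must be {8,9}.
The 3 across and the 11 down share only 2, so (1,2) = 2.
The 17 across and the 9 down share only 8, so (2,1) = 8.
(2,2) = 17 − 8 = 9 completes the 17 across.
(1,1) = 3 − 2 = 1 completes the 3 across.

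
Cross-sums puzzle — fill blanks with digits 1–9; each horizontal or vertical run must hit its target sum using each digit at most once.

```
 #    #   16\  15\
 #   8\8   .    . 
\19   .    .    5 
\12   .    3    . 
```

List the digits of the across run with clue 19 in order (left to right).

6 8 5

Given what's placed, R2C1 must be 6 to fit the 19 across and 8 down.
R2C2 = 19 − 11 = 8 completes the 19 across.
R3C1 = 8 − 6 = 2 completes the 8 down.
R3C3 = 12 − 5 = 7 completes the 12 across.
R1C2 = 16 − 11 = 5 completes the 16 down.
R1C3 = 8 − 5 = 3 completes the 8 across.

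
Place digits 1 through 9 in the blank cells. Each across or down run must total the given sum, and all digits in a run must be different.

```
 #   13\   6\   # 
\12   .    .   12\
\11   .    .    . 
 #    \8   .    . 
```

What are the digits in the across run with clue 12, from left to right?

9 3

6 in 3 cells must be {1,2,3}.
The 12 across and the 6 down share only 3, so R1C2 = 3.
R1C1 = 12 − 3 = 9 completes the 12 across.
R2C1 = 13 − 9 = 4 completes the 13 down.
R2C3 = 5: the only remaining digit allowed by both the 11 across and the 12 down.
R3C3 = 12 − 5 = 7 completes the 12 down.
R2C2 = 11 − 9 = 2 completes the 11 across.
R3C2 = 8 − 7 = 1 completes the 8 across.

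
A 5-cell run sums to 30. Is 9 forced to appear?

No

Counterexample: {4,5,6,7,8} sums to 30 without using 9.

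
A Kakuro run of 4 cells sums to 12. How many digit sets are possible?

2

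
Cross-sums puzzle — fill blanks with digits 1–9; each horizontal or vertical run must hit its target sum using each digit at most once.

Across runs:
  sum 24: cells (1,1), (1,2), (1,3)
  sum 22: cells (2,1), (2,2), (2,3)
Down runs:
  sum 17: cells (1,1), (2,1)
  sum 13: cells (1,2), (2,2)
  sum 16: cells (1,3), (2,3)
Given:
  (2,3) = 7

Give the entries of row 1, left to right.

24 in 3 cells must be {7,8,9}; 17 in 2 cells must be {8,9}; 16 in 2 cells must be {7,9}.
(1,3) = 16 − 7 = 9 completes the 16 down.
Given what's placed, (2,1) must be 9 to fit the 22 across and 17 down.
(2,2) = 22 − 16 = 6 completes the 22 across.
(1,1) = 17 − 9 = 8 completes the 17 down.
(1,2) = 24 − 17 = 7 completes the 24 across.

8, 7, 9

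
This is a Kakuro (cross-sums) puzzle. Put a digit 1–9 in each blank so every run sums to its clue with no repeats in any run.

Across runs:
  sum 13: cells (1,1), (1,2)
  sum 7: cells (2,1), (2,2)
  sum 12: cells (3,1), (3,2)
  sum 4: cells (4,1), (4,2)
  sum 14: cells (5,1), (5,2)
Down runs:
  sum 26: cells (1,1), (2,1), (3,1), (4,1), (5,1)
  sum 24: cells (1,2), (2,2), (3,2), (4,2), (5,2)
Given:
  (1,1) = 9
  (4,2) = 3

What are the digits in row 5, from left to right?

8 6

4 in 2 cells must be {1,3}.
(1,2) = 13 − 9 = 4 completes the 13 across.
(4,1) = 4 − 3 = 1 completes the 4 across.
Nothing is forced directly, so branch on (2,2), whose candidates are 1 or 2 or 6. If (2,2) = 1: that forces (2,1) = 6, (5,1) = 8, after which (5,2) would have to be in {6} for the 14 across but in {7,9} for the 24 down — contradiction. If (2,2) = 6: then (2,1) would have to be in {1} for the 7 across but in {2,3,4,5,6,7,8} for the 26 down — contradiction. So (2,2) = 2.
(2,1) = 7 − 2 = 5 completes the 7 across.
(5,1) = 8: the only remaining digit allowed by both the 14 across and the 26 down.
(5,2) = 14 − 8 = 6 completes the 14 across.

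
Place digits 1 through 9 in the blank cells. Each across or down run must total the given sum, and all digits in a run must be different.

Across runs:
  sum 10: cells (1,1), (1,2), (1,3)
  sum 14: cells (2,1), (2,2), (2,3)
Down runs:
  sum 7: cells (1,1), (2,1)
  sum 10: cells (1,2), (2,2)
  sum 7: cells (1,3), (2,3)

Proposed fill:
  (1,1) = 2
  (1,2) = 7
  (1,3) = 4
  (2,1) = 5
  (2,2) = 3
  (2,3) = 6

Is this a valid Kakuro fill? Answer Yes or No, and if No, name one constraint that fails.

No — the across run (1,1)–(1,3) sums to 13, not 10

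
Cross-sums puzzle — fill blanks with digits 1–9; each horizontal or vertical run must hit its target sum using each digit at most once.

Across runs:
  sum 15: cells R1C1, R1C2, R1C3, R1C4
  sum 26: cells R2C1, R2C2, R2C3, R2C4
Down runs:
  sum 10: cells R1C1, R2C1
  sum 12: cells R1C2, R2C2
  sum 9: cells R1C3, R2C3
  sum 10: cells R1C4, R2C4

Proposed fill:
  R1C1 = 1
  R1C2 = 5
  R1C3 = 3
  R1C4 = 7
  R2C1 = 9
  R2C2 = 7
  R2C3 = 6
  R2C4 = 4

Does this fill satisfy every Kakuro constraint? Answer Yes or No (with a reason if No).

No — the down run R1C4–R2C4 sums to 11, not 10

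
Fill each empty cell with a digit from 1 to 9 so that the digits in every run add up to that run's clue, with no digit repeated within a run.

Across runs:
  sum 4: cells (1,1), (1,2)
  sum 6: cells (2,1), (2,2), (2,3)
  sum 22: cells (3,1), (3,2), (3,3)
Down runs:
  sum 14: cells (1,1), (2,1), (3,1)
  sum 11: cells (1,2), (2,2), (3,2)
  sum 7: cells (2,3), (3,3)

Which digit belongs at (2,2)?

4 in 2 cells must be {1,3}; 6 in 3 cells must be {1,2,3}.
Nothing is forced directly, so branch on (1,1), whose candidates are 1 or 3. If (1,1) = 1: that forces (1,2) = 3, after which (2,1) would have to be in {1,2,3} for the 6 across but in {4,5,6,7,8,9} for the 14 down — contradiction. So (1,1) = 3.
(1,2) = 4 − 3 = 1 completes the 4 across.
Given what's placed, (2,1) must be 2 to fit the 6 across and 14 down.
(2,2) = 3: the only remaining digit allowed by both the 6 across and the 11 down.

3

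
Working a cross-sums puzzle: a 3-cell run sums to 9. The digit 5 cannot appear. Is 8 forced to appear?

Counterexample: {1,2,6} sums to 9 under that restriction without using 8.

No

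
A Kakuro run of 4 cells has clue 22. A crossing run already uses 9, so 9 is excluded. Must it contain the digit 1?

Counterexample: {2,5,7,8} sums to 22 under that restriction without using 1.

No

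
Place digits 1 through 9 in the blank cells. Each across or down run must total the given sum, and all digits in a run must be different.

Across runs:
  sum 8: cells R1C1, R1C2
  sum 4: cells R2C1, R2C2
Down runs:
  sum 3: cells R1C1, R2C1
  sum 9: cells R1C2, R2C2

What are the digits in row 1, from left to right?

2 6

4 in 2 cells must be {1,3}; 3 in 2 cells must be {1,2}.
The 4 across and the 3 down share only 1, so R2C1 = 1.
R2C2 = 4 − 1 = 3 completes the 4 across.
R1C1 = 3 − 1 = 2 completes the 3 down.
R1C2 = 8 − 2 = 6 completes the 8 across.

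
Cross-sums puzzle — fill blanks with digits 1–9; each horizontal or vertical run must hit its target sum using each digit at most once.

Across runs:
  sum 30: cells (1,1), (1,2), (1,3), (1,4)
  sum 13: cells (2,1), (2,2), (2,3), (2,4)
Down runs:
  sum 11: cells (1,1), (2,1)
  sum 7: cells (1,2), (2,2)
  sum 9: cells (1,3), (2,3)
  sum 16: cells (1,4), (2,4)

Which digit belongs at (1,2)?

6

30 in 4 cells must be {6,7,8,9}; 16 in 2 cells must be {7,9}.
Only 6 fits (1,2) under both its across sum 30 and down sum 7.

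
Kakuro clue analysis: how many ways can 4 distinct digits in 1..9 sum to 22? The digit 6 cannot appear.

4 distinct digits from 1–9 sum between 10 and 30.
Dropping sets that contain 6.
Enumerating: {1,4,8,9}, {1,5,7,9}, {2,3,8,9}, {2,4,7,9}, {2,5,7,8}, {3,4,7,8}.

6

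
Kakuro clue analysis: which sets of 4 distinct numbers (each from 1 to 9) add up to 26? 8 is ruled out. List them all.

4 distinct digits from 1–9 sum between 10 and 30.
Dropping sets that contain 8.
Only one set works: {4,6,7,9}.

{4,6,7,9}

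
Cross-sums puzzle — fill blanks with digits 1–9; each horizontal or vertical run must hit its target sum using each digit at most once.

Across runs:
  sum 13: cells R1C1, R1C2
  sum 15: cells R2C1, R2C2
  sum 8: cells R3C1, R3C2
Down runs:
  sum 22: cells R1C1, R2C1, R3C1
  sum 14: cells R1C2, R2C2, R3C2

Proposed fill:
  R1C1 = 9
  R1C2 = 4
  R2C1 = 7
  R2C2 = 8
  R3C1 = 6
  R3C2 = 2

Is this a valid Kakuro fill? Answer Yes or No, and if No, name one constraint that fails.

Across: 9+4=13; 7+8=15; 6+2=8. Down: 9+7+6=22; 4+8+2=14. No digit repeats within any run.

Yes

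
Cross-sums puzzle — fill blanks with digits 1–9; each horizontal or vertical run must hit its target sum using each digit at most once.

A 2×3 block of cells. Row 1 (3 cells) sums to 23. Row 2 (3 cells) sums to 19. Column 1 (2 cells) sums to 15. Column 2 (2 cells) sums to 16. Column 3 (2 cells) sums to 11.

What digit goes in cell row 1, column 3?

8

23 in 3 cells must be {6,8,9}; 16 in 2 cells must be {7,9}.
The 23 across and the 16 down share only 9, so (1,2) = 9.
(2,2) = 16 − 9 = 7 completes the 16 down.
Nothing is forced directly, so branch on (2,1), whose candidates are 8 or 9. If (2,1) = 8: then (1,1) would have to be in {6,8} for the 23 across but in {7} for the 15 down — contradiction. So (2,1) = 9.
(1,1) = 15 − 9 = 6 completes the 15 down.
(1,3) = 23 − 15 = 8 completes the 23 across.
(2,3) = 19 − 16 = 3 completes the 19 across.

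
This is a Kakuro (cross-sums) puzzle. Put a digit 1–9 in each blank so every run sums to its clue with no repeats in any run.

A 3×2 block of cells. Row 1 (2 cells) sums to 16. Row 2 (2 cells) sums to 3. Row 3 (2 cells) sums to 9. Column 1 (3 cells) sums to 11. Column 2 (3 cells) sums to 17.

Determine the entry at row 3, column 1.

3

16 in 2 cells must be {7,9}; 3 in 2 cells must be {1,2}.
The 16 across and the 11 down share only 7, so (1,1) = 7.
(1,2) = 16 − 7 = 9 completes the 16 across.
Given what's placed, (2,1) must be 1 to fit the 3 across and 11 down.
(2,2) = 3 − 1 = 2 completes the 3 across.
(3,1) = 11 − 8 = 3 completes the 11 down.
(3,2) = 9 − 3 = 6 completes the 9 across.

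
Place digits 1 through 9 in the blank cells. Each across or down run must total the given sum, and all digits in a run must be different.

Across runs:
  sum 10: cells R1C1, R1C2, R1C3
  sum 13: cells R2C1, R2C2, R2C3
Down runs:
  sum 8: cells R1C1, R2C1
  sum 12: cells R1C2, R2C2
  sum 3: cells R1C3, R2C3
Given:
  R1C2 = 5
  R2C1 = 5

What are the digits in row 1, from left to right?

3 5 2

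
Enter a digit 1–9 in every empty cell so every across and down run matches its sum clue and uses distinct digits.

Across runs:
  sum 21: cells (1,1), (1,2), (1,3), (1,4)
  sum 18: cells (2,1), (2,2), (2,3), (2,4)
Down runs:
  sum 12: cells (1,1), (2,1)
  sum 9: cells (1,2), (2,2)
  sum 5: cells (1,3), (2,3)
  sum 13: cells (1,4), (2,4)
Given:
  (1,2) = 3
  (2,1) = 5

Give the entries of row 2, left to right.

5 6 3 4

(1,1) = 12 − 5 = 7 completes the 12 down.
(1,3) = 2: the only remaining digit allowed by both the 21 across and the 5 down.
(1,4) = 21 − 12 = 9 completes the 21 across.
(2,2) = 9 − 3 = 6 completes the 9 down.
(2,3) = 5 − 2 = 3 completes the 5 down.
(2,4) = 18 − 14 = 4 completes the 18 across.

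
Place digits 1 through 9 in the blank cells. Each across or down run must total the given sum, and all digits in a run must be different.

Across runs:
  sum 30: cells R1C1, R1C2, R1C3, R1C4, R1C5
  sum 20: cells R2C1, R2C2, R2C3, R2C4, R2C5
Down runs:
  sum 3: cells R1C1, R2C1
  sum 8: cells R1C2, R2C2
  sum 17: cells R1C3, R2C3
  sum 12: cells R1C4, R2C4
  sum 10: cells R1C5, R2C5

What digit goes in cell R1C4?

7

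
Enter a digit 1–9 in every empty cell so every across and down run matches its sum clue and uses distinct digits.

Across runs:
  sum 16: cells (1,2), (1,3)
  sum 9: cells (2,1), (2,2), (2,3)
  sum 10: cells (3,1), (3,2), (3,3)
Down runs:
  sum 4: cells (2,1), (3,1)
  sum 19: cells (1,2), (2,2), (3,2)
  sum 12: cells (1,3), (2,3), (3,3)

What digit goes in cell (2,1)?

3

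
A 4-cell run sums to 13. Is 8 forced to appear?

No

Counterexample: {1,2,3,7} sums to 13 without using 8.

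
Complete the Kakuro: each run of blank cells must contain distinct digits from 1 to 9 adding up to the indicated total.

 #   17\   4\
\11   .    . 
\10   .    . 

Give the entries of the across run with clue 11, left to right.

8 3

17 in 2 cells must be {8,9}; 4 in 2 cells must be {1,3}.
The 11 across and the 4 down share only 3, so R1C2 = 3.
R2C2 = 4 − 3 = 1 completes the 4 down.
R1C1 = 11 − 3 = 8 completes the 11 across.
R2C1 = 10 − 1 = 9 completes the 10 across.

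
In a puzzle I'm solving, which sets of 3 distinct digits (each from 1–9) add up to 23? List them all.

{6,8,9}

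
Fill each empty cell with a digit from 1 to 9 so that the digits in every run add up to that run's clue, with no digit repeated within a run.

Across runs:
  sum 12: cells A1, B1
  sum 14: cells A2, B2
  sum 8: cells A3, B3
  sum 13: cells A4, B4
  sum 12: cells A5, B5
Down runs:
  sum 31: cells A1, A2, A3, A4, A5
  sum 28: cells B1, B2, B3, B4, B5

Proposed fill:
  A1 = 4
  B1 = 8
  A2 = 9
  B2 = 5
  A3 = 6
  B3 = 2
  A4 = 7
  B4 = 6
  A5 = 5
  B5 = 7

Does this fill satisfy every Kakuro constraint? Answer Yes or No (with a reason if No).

Across: 4+8=12; 9+5=14; 6+2=8; 7+6=13; 5+7=12. Down: 4+9+6+7+5=31; 8+5+2+6+7=28. No digit repeats within any run.

Yes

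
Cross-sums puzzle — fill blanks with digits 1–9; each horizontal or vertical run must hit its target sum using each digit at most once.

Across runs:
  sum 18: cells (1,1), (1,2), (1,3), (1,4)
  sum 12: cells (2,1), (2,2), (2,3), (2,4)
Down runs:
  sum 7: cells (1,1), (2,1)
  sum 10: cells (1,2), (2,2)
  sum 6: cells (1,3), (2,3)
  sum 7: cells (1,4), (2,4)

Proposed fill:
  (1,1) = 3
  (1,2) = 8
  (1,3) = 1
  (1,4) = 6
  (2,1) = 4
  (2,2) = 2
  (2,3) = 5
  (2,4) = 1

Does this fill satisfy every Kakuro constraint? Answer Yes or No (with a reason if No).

Across: 3+8+1+6=18; 4+2+5+1=12. Down: 3+4=7; 8+2=10; 1+5=6; 6+1=7. No digit repeats within any run.

Yes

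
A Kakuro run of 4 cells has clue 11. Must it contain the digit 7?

No

The only way to make 11 from 4 distinct digits is {1,2,3,5}, which does not contain 7.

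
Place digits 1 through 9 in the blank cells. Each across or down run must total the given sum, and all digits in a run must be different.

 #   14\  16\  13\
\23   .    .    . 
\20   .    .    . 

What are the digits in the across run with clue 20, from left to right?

8 7 5

23 in 3 cells must be {6,8,9}; 16 in 2 cells must be {7,9}.
The 23 across and the 16 down share only 9, so R1C2 = 9.
R2C2 = 16 − 9 = 7 completes the 16 down.
Nothing is forced directly, so branch on R1C1, whose candidates are 6 or 8. If R1C1 = 8: that forces R1C3 = 6, after which R2C1 would have to be in {4,5,8,9} for the 20 across but in {6} for the 14 down — contradiction. So R1C1 = 6.
R1C3 = 23 − 15 = 8 completes the 23 across.
R2C1 = 14 − 6 = 8 completes the 14 down.
R2C3 = 20 − 15 = 5 completes the 20 across.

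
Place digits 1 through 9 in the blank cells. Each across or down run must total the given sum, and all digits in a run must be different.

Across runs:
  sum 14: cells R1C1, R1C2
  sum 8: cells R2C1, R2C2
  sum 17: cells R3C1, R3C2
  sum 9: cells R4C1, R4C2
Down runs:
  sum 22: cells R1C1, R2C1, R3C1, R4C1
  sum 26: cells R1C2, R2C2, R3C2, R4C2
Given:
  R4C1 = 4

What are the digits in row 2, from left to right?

1 7

17 in 2 cells must be {8,9}.
R4C2 = 9 − 4 = 5 completes the 9 across.
Nothing is forced directly, so branch on R3C1, whose candidates are 8 or 9. If R3C1 = 8: that forces R1C1 = 9, after which R1C2 would have to be in {5} for the 14 across but in {4,6,7,8,9} for the 26 down — contradiction. So R3C1 = 9.
R3C2 = 17 − 9 = 8 completes the 17 across.
Nothing is forced directly, so branch on R1C1, whose candidates are 6 or 8. If R1C1 = 6: then R1C2 would have to be in {8} for the 14 across but in {4,6,7,9} for the 26 down — contradiction. So R1C1 = 8.
R1C2 = 14 − 8 = 6 completes the 14 across.
R2C1 = 22 − 21 = 1 completes the 22 down.
R2C2 = 8 − 1 = 7 completes the 8 across.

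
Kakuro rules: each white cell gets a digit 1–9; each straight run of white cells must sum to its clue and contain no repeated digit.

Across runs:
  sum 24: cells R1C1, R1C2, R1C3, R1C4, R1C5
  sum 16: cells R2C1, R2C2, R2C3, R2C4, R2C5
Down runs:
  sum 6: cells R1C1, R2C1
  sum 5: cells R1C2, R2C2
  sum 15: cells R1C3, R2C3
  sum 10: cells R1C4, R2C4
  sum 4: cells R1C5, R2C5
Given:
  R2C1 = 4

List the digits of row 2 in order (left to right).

16 in 5 cells must be {1,2,3,4,6}; 4 in 2 cells must be {1,3}.
R1C1 = 6 − 4 = 2 completes the 6 down.
Given what's placed, R2C3 must be 6 to fit the 16 across and 15 down.
R1C3 = 15 − 6 = 9 completes the 15 down.
Nothing is forced directly, so branch on R1C5, whose candidates are 1 or 3. If R1C5 = 3: that forces R1C2 = 4, R1C4 = 6, R2C2 = 1, after which R2C4 would have to be in {2,3} for the 16 across but in {4} for the 10 down — contradiction. So R1C5 = 1.
R1C2 = 4: the only remaining digit allowed by both the 24 across and the 5 down.
R1C4 = 24 − 16 = 8 completes the 24 across.
R2C2 = 5 − 4 = 1 completes the 5 down.
R2C4 = 10 − 8 = 2 completes the 10 down.
R2C5 = 16 − 13 = 3 completes the 16 across.

4 1 6 2 3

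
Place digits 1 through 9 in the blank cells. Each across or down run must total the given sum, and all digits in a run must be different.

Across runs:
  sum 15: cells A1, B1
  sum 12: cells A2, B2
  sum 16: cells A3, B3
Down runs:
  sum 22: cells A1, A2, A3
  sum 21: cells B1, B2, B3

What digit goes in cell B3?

16 in 2 cells must be {7,9}.
Nothing is forced directly, so branch on A3, whose candidates are 7 or 9. If A3 = 7: that forces A2 = 9, after which B2 would have to be in {3} for the 12 across but in {4,5,6,7,8,9} for the 21 down — contradiction. So A3 = 9.
B3 = 16 − 9 = 7 completes the 16 across.
Nothing is forced directly, so branch on A1, whose candidates are 6 or 7 or 8. If A1 = 7: that forces B1 = 8, after which A2 would have to be in {3,4,5,7,8,9} for the 12 across but in {6} for the 22 down — contradiction. If A1 = 8: then B1 would have to be in {7} for the 15 across but in {5,6,8,9} for the 21 down — contradiction. So A1 = 6.
B1 = 15 − 6 = 9 completes the 15 across.
A2 = 22 − 15 = 7 completes the 22 down.
B2 = 12 − 7 = 5 completes the 12 across.

7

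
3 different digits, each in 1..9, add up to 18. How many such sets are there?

7

3 distinct digits from 1–9 sum between 6 and 24.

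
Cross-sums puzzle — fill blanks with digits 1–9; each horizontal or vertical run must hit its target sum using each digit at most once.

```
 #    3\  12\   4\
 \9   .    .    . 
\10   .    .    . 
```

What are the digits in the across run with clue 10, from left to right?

3 in 2 cells must be {1,2}; 4 in 2 cells must be {1,3}.
Nothing is forced directly, so branch on R1C3, whose candidates are 1 or 3. If R1C3 = 1: that forces R1C1 = 2, after which R1C2 would have to be in {6} for the 9 across but in {3,4,5,7,8,9} for the 12 down — contradiction. So R1C3 = 3.
R2C3 = 4 − 3 = 1 completes the 4 down.
Given what's placed, R2C1 must be 2 to fit the 10 across and 3 down.
R2C2 = 10 − 3 = 7 completes the 10 across.
R1C1 = 3 − 2 = 1 completes the 3 down.
R1C2 = 9 − 4 = 5 completes the 9 across.

2, 7, 1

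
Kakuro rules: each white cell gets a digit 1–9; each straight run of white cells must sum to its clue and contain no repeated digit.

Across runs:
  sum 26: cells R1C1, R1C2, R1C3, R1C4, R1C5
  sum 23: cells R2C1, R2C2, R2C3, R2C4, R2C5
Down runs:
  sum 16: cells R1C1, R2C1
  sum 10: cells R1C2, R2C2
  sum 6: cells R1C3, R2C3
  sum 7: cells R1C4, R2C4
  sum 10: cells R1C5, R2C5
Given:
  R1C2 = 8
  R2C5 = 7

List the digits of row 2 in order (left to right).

16 in 2 cells must be {7,9}.
R1C5 = 10 − 7 = 3 completes the 10 down.
R2C1 = 9: the only remaining digit allowed by both the 23 across and the 16 down.
R2C2 = 10 − 8 = 2 completes the 10 down.
R1C1 = 16 − 9 = 7 completes the 16 down.
Given what's placed, R1C3 must be 2 to fit the 26 across and 6 down.
R1C4 = 26 − 20 = 6 completes the 26 across.
R2C3 = 6 − 2 = 4 completes the 6 down.
R2C4 = 23 − 22 = 1 completes the 23 across.

9 2 4 1 7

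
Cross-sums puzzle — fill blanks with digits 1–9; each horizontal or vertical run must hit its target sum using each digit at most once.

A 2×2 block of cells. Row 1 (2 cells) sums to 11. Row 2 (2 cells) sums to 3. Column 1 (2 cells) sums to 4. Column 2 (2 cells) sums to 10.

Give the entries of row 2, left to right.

3 in 2 cells must be {1,2}; 4 in 2 cells must be {1,3}.
The 11 across and the 4 down share only 3, so (1,1) = 3.
(1,2) = 11 − 3 = 8 completes the 11 across.
(2,1) = 4 − 3 = 1 completes the 4 down.
(2,2) = 3 − 1 = 2 completes the 3 across.

1, 2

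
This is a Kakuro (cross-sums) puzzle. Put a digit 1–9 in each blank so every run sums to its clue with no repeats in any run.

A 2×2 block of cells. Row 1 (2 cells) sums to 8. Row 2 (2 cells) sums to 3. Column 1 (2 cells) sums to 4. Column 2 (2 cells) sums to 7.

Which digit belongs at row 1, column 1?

3 in 2 cells must be {1,2}; 4 in 2 cells must be {1,3}.
The 3 across and the 4 down share only 1, so (2,1) = 1.
(2,2) = 3 − 1 = 2 completes the 3 across.
(1,1) = 4 − 1 = 3 completes the 4 down.
(1,2) = 8 − 3 = 5 completes the 8 across.

3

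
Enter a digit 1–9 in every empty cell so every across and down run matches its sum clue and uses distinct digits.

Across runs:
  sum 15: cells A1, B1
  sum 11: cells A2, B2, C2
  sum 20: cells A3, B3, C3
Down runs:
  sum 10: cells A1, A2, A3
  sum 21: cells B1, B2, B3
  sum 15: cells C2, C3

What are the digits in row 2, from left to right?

1 4 6

Nothing is forced directly, so branch on A1, whose candidates are 6 or 7. If A1 = 7: that forces B1 = 8, after which A3 would have to be in {3,4,5,6,7,8,9} for the 20 across but in {1,2} for the 10 down — contradiction. So A1 = 6.
B1 = 15 − 6 = 9 completes the 15 across.
Given what's placed, A3 must be 3 to fit the 20 across and 10 down.
B3 = 8: the only remaining digit allowed by both the 20 across and the 21 down.
C3 = 20 − 11 = 9 completes the 20 across.
A2 = 10 − 9 = 1 completes the 10 down.
B2 = 21 − 17 = 4 completes the 21 down.
C2 = 11 − 5 = 6 completes the 11 across.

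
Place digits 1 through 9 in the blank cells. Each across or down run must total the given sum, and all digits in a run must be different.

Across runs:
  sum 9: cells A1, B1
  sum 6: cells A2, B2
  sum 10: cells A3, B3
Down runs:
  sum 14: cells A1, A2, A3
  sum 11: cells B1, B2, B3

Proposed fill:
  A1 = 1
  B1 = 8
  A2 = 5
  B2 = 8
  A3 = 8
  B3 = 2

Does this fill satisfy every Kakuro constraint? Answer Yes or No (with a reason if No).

No — the across run A2–B2 sums to 13, not 6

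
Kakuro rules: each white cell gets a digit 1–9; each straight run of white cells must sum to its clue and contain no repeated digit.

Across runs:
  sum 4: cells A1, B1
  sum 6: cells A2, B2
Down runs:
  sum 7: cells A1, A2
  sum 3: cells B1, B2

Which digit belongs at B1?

4 in 2 cells must be {1,3}; 3 in 2 cells must be {1,2}.
The 4 across and the 3 down share only 1, so B1 = 1.
B2 = 3 − 1 = 2 completes the 3 down.
A1 = 4 − 1 = 3 completes the 4 across.
A2 = 6 − 2 = 4 completes the 6 across.

1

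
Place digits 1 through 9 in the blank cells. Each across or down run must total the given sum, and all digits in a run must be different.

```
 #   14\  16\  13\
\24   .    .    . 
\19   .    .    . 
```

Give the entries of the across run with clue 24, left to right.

24 in 3 cells must be {7,8,9}; 16 in 2 cells must be {7,9}.
Nothing is forced directly, so branch on R1C1, whose candidates are 8 or 9. If R1C1 = 9: that forces R1C2 = 7, R1C3 = 8, R2C1 = 5, after which R2C2 would have to be in {6,8} for the 19 across but in {9} for the 16 down — contradiction. So R1C1 = 8.
R2C1 = 14 − 8 = 6 completes the 14 down.
Given what's placed, R2C2 must be 9 to fit the 19 across and 16 down.
R2C3 = 19 − 15 = 4 completes the 19 across.
R1C2 = 16 − 9 = 7 completes the 16 down.
R1C3 = 24 − 15 = 9 completes the 24 across.

8 7 9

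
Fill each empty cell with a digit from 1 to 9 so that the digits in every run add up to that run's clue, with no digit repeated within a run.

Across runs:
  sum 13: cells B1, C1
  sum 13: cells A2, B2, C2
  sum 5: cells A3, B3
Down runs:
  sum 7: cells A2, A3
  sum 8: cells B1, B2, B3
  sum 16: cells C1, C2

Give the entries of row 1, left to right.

16 in 2 cells must be {7,9}.
Nothing is forced directly, so branch on B1, whose candidates are 4 or 5. If B1 = 5: then C1 would have to be in {8} for the 13 across but in {7,9} for the 16 down — contradiction. So B1 = 4.
C1 = 13 − 4 = 9 completes the 13 across.
C2 = 16 − 9 = 7 completes the 16 down.
B2 = 1: the only remaining digit allowed by both the 13 across and the 8 down.
B3 = 8 − 5 = 3 completes the 8 down.
A2 = 13 − 8 = 5 completes the 13 across.
A3 = 5 − 3 = 2 completes the 5 across.

4 9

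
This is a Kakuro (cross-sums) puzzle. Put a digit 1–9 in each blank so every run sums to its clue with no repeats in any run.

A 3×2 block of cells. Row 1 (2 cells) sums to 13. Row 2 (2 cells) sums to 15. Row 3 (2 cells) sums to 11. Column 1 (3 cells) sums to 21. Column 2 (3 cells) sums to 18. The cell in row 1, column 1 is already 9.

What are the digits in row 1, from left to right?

(1,2) = 13 − 9 = 4 completes the 13 across.
Nothing is forced directly, so branch on (2,1), whose candidates are 7 or 8. If (2,1) = 8: then (2,2) would have to be in {7} for the 15 across but in {5,6,8,9} for the 18 down — contradiction. So (2,1) = 7.
(2,2) = 15 − 7 = 8 completes the 15 across.
(3,1) = 21 − 16 = 5 completes the 21 down.
(3,2) = 11 − 5 = 6 completes the 11 across.

9 4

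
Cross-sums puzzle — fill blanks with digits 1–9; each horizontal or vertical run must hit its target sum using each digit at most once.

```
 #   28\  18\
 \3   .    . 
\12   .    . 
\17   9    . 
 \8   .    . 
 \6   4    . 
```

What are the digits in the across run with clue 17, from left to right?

3 in 2 cells must be {1,2}; 17 in 2 cells must be {8,9}.
R3C2 = 17 − 9 = 8 completes the 17 across.

9 8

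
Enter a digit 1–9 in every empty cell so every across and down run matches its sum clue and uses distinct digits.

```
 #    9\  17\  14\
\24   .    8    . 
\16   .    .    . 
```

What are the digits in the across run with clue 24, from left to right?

24 in 3 cells must be {7,8,9}; 17 in 2 cells must be {8,9}.
R1C1 = 7: the only remaining digit allowed by both the 24 across and the 9 down.
R1C3 = 24 − 15 = 9 completes the 24 across.
R2C1 = 9 − 7 = 2 completes the 9 down.
R2C2 = 17 − 8 = 9 completes the 17 down.
R2C3 = 16 − 11 = 5 completes the 16 across.

7 8 9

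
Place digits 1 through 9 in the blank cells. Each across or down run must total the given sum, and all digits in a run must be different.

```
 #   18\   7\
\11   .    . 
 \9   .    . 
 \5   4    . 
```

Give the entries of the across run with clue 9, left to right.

5 4

7 in 3 cells must be {1,2,4}.
R3C2 = 5 − 4 = 1 completes the 5 across.
No cell is forced outright now. R1C2 can only be 2 or 4 (the digits allowed by both its 11 across and its 7 down). If R1C2 = 4: then R1C1 would have to be in {7} for the 11 across but in {5,6,8,9} for the 18 down — contradiction. So R1C2 = 2.
R1C1 = 11 − 2 = 9 completes the 11 across.
R2C1 = 18 − 13 = 5 completes the 18 down.
R2C2 = 9 − 5 = 4 completes the 9 across.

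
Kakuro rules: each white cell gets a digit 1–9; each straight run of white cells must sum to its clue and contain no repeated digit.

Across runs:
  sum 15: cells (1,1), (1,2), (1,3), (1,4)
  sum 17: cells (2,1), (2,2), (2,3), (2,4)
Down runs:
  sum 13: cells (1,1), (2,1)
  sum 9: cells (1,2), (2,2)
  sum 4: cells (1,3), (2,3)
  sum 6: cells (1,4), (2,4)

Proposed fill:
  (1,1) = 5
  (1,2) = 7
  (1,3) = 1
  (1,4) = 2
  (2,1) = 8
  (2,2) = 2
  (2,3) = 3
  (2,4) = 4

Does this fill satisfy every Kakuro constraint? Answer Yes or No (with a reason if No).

Yes

Across: 5+7+1+2=15; 8+2+3+4=17. Down: 5+8=13; 7+2=9; 1+3=4; 2+4=6. No digit repeats within any run.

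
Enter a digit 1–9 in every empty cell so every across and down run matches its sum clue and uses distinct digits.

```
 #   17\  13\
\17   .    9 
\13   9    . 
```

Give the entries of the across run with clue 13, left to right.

9 4

17 in 2 cells must be {8,9}.
R1C1 = 17 − 9 = 8 completes the 17 across.
R2C2 = 13 − 9 = 4 completes the 13 across.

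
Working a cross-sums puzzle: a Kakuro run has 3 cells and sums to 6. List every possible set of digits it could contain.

{1,2,3}

3 distinct digits from 1–9 sum between 6 and 24.
Only one set works: {1,2,3}.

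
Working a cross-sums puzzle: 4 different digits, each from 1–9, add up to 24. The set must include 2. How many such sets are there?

2

4 distinct digits from 1–9 sum between 10 and 30.
Keeping only sets containing 2.
Enumerating: {2,5,8,9}, {2,6,7,9}.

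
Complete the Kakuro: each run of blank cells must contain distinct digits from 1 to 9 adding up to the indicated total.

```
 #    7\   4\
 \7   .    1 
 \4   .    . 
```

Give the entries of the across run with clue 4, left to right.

4 in 2 cells must be {1,3}.
R1C1 = 7 − 1 = 6 completes the 7 across.
R2C1 = 7 − 6 = 1 completes the 7 down.
R2C2 = 4 − 1 = 3 completes the 4 across.

1 3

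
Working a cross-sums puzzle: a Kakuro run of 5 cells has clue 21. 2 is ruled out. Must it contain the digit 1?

Yes

Every partition of 21 into 5 distinct digits under that restriction includes 1: {1,3,4,5,8}, {1,3,4,6,7}.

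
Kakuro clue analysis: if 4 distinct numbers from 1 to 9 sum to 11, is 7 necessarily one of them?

No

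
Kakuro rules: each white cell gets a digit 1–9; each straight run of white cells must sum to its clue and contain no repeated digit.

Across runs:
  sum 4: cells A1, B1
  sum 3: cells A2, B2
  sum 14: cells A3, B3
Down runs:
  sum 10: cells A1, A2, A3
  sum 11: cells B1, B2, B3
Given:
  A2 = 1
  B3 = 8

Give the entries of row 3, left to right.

6, 8

4 in 2 cells must be {1,3}; 3 in 2 cells must be {1,2}.
Given what's placed, A1 must be 3 to fit the 4 across and 10 down.
B1 = 4 − 3 = 1 completes the 4 across.
B2 = 3 − 1 = 2 completes the 3 across.
A3 = 14 − 8 = 6 completes the 14 across.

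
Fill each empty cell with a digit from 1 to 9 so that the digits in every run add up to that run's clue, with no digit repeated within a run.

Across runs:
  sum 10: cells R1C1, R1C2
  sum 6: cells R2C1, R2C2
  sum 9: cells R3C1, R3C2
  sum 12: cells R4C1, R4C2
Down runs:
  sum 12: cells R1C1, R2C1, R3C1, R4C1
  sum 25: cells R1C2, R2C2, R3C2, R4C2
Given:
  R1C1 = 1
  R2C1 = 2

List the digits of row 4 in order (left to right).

R1C2 = 10 − 1 = 9 completes the 10 across.
R2C2 = 6 − 2 = 4 completes the 6 across.
No cell is forced outright now. R3C2 can only be 5 or 7 (the digits allowed by both its 9 across and its 25 down). If R3C2 = 7: then R3C1 would have to be in {2} for the 9 across but in {3,4,5,6} for the 12 down — contradiction. So R3C2 = 5.
R3C1 = 9 − 5 = 4 completes the 9 across.
R4C1 = 12 − 7 = 5 completes the 12 down.
R4C2 = 12 − 5 = 7 completes the 12 across.

5, 7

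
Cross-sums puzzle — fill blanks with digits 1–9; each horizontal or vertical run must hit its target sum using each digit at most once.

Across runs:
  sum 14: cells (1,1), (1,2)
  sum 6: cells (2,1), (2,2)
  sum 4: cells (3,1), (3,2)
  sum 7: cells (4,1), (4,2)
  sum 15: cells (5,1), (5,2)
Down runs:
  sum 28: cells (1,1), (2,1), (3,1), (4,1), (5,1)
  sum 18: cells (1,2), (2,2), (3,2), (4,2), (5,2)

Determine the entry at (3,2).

3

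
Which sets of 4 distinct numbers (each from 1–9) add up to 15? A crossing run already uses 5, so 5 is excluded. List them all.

4 distinct digits from 1–9 sum between 10 and 30.
Dropping sets that contain 5.

{1,2,3,9}; {1,2,4,8}; {1,3,4,7}; {2,3,4,6}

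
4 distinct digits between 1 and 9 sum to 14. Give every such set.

{1,2,3,8}; {1,2,4,7}; {1,2,5,6}; {1,3,4,6}; {2,3,4,5}

4 distinct digits from 1–9 sum between 10 and 30.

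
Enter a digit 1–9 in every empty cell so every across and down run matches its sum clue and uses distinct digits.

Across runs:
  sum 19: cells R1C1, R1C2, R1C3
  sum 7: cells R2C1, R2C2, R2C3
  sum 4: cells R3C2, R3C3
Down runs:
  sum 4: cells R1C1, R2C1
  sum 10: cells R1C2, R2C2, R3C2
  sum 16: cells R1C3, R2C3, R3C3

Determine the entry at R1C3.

7 in 3 cells must be {1,2,4}; 4 in 2 cells must be {1,3}.
Only 3 fits R1C1 under both its across sum 19 and down sum 4.
Given what's placed, R1C2 must be 7 to fit the 19 across and 10 down.
R1C3 = 19 − 10 = 9 completes the 19 across.

9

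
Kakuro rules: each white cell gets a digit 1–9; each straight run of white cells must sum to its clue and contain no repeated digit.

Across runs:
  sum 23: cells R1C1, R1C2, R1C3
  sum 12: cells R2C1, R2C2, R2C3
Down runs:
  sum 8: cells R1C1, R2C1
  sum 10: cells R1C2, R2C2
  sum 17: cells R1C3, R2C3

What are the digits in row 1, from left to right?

6, 9, 8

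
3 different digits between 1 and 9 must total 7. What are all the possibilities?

3 distinct digits from 1–9 sum between 6 and 24.
Only one set works: {1,2,4}.

{1,2,4}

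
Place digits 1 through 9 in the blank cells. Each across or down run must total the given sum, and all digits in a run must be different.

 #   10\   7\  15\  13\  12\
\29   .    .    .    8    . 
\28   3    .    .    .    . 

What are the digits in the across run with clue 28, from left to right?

3 4 9 5 7

R1C1 = 10 − 3 = 7 completes the 10 down.
R2C4 = 13 − 8 = 5 completes the 13 down.
R2C2 = 4: the only remaining digit allowed by both the 28 across and the 7 down.
R1C2 = 7 − 4 = 3 completes the 7 down.
No cell is forced outright now. R1C3 can only be 6 or 9 (the digits allowed by both its 29 across and its 15 down). If R1C3 = 9: then R1C5 would have to be in {2} for the 29 across but in {3,4,5,7,8,9} for the 12 down — contradiction. So R1C3 = 6.
R1C5 = 29 − 24 = 5 completes the 29 across.
R2C3 = 15 − 6 = 9 completes the 15 down.
R2C5 = 28 − 21 = 7 completes the 28 across.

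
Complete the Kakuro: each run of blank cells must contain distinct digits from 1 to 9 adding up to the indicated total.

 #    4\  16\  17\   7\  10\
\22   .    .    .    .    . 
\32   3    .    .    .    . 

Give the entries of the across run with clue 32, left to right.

4 in 2 cells must be {1,3}; 16 in 2 cells must be {7,9}; 17 in 2 cells must be {8,9}.
R1C1 = 4 − 3 = 1 completes the 4 down.
R2C4 = 5: the only remaining digit allowed by both the 32 across and the 7 down.
R1C4 = 7 − 5 = 2 completes the 7 down.
No cell is forced outright now. R1C2 can only be 7 or 9 (the digits allowed by both its 22 across and its 16 down). If R1C2 = 9: then R1C3 would have to be in {3,4,6,7} for the 22 across but in {8,9} for the 17 down — contradiction. So R1C2 = 7.
R2C2 = 16 − 7 = 9 completes the 16 down.
Given what's placed, R2C3 must be 8 to fit the 32 across and 17 down.
R2C5 = 32 − 25 = 7 completes the 32 across.

3 9 8 5 7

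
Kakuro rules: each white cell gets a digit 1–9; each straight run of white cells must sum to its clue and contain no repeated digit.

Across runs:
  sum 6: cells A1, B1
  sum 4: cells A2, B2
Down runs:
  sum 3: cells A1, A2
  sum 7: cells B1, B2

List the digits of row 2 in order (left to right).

1 3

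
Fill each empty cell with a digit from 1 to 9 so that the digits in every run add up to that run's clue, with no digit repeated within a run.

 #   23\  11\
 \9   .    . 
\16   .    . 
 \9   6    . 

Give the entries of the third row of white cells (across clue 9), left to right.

16 in 2 cells must be {7,9}; 23 in 3 cells must be {6,8,9}.
R1C1 = 8: the only remaining digit allowed by both the 9 across and the 23 down.
R1C2 = 9 − 8 = 1 completes the 9 across.
R2C1 = 23 − 14 = 9 completes the 23 down.
R2C2 = 16 − 9 = 7 completes the 16 across.
R3C2 = 9 − 6 = 3 completes the 9 across.

6 3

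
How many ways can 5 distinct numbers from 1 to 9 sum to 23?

11

5 distinct digits from 1–9 sum between 15 and 35.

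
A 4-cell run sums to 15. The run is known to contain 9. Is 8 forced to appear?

No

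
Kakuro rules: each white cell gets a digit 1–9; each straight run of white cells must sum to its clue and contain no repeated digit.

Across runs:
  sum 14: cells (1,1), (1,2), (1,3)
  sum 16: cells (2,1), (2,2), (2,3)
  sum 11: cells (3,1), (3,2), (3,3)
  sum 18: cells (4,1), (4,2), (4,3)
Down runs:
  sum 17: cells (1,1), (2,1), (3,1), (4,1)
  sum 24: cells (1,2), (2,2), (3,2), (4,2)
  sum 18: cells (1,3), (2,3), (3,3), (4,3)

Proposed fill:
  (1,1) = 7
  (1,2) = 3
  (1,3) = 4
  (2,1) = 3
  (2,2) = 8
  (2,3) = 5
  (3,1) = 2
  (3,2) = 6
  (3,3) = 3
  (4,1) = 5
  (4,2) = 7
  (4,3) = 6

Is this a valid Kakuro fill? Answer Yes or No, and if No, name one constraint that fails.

Yes

Across: 7+3+4=14; 3+8+5=16; 2+6+3=11; 5+7+6=18. Down: 7+3+2+5=17; 3+8+6+7=24; 4+5+3+6=18. No digit repeats within any run.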